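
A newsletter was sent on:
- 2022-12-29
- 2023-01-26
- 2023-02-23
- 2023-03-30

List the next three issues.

2023-04-27, 2023-05-25, 2023-06-29

Every date is a Thursday; gaps 28, 28, 35 days.
Each is the last Thursday of its month (at least one falls on the 29th or later, ruling out '4th Thursday').
April 2023 ends with Thursday 2023-04-27.
May 2023 ends with Thursday 2023-05-25.
Last Thursday of June 2023: 2023-06-29.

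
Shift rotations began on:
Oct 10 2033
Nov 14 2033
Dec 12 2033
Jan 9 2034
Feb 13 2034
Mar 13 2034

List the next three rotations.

These are Mondays at 28- or 35-day spacing (35, 28, 28, 35, 28).
The pattern: 2nd Monday of the month.
2nd Monday of April 2034: Apr 10 2034.
2nd Monday of May 2034: May 8 2034.
2nd Monday of June 2034: Jun 12 2034.

Apr 10 2034, May 8 2034, Jun 12 2034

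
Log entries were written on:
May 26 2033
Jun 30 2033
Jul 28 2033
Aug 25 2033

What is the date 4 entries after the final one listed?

Dec 29 2033

All Thursdays; the gaps (35, 28, 28) vary with month length.
This is the last Thursday of each month.
Last Thursday of September 2033: Sep 29 2033.
October 2033 ends with Thursday Oct 27 2033.
November 2033 ends with Thursday Nov 24 2033.
Last Thursday of December 2033: Dec 29 2033.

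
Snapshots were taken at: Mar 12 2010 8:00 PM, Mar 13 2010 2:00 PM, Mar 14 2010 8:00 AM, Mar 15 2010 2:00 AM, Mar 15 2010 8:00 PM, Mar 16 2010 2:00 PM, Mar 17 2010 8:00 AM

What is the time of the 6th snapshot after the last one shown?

Gaps: 18, 18, 18, 18, 18, 18 hours — each event is 18 hours after the previous one.
Mar 17 2010 8:00 AM + 18 h = Mar 18 2010 2:00 AM.
Mar 18 2010 2:00 AM + 18 h = Mar 18 2010 8:00 PM.
Mar 18 2010 8:00 PM + 18 h = Mar 19 2010 2:00 PM.
Mar 19 2010 2:00 PM + 18 h = Mar 20 2010 8:00 AM.
Mar 20 2010 8:00 AM + 18 h = Mar 21 2010 2:00 AM.
Mar 21 2010 2:00 AM + 18 h = Mar 21 2010 8:00 PM.

Mar 21 2010 8:00 PM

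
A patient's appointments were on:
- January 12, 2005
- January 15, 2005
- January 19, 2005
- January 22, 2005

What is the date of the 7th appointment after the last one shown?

Gaps: 3, 4, 3 days — not constant, but cyclic with period 2.
The events fall on every Wednesday and Saturday.
The following Wednesday is January 26, 2005.
Next Saturday: January 29, 2005.
The following Wednesday is February 2, 2005.
Next Saturday: February 5, 2005.
Next Wednesday: February 9, 2005.
Next Saturday: February 12, 2005.
Next Wednesday: February 16, 2005.

February 16, 2005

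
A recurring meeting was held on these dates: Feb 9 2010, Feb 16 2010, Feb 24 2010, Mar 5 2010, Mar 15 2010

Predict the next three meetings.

Mar 26 2010, Apr 7 2010, Apr 20 2010

The spacing grows by 1 each time: 7, 8, 9, 10 days.
Next gap: 11 days. Mar 15 2010 + 11 days = Mar 26 2010.
Next gap: 12 days. Mar 26 2010 + 12 days = Apr 7 2010.
Next gap: 13 days. Apr 7 2010 + 13 days = Apr 20 2010.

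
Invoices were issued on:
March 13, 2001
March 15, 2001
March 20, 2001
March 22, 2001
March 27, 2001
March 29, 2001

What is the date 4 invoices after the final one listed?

Gaps: 2, 5, 2, 5, 2 days — not constant, but cyclic with period 2.
The events fall on every Tuesday and Thursday.
Next Tuesday: April 3, 2001.
The following Thursday is April 5, 2001.
The following Tuesday is April 10, 2001.
The following Thursday is April 12, 2001.

April 12, 2001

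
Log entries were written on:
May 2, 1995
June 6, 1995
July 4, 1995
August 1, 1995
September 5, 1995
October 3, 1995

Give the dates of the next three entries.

November 7, 1995; December 5, 1995; January 2, 1996

These are Tuesdays at 28- or 35-day spacing (35, 28, 28, 35, 28).
The pattern: 1st Tuesday of the month.
November 1995 — 1st Tuesday is November 7, 1995.
December 1995 — 1st Tuesday is December 5, 1995.
1st Tuesday of January 1996: January 2, 1996.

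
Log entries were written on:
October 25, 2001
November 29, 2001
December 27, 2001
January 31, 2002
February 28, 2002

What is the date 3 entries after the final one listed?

These are Thursdays with 35, 28, 35, 28-day gaps.
Each is the final Thursday of its month — November 29, 2001 is past the 28th, so '4th Thursday' doesn't fit.
Last Thursday of March 2002: March 28, 2002.
Last Thursday of April 2002: April 25, 2002.
Last Thursday of May 2002: May 30, 2002.

May 30, 2002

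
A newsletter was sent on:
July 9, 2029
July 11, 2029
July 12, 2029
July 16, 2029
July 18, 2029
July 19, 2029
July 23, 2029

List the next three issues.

July 25, 2029; July 26, 2029; July 30, 2029

The gap pattern 2, 1, 4, 2, 1, 4 repeats every 3 events.
These are the Mondays, Wednesdays and Thursdays of each week.
Next Wednesday: July 25, 2029.
The following Thursday is July 26, 2029.
The following Monday is July 30, 2029.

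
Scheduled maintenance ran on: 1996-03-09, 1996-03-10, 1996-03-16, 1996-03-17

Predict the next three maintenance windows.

Gaps: 1, 6, 1 days — not constant, but cyclic with period 2.
The events fall on every Saturday and Sunday.
The following Saturday is 1996-03-23.
Next Sunday: 1996-03-24.
Next Saturday: 1996-03-30.

1996-03-23, 1996-03-24, 1996-03-30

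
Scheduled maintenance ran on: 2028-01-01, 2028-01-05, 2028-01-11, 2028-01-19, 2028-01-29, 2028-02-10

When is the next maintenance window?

2028-02-24

Gaps: 4, 6, 8, 10, 12 days — each gap is 2 larger than the previous one.
Next gap: 14 days. 2028-02-10 + 14 days = 2028-02-24.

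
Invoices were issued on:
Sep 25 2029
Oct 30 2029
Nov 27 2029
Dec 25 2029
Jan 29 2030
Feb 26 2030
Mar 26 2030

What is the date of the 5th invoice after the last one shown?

Aug 27 2030

These are Tuesdays with 35, 28, 28, 35, 28, 28-day gaps.
Each is the final Tuesday of its month — Oct 30 2029 is past the 28th, so '4th Tuesday' doesn't fit.
Last Tuesday of April 2030: Apr 30 2030.
May 2030 ends with Tuesday May 28 2030.
Last Tuesday of June 2030: Jun 25 2030.
July 2030 ends with Tuesday Jul 30 2030.
Last Tuesday of August 2030: Aug 27 2030.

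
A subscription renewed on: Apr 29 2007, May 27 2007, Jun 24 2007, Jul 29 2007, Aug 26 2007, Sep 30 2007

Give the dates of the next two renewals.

Every date is a Sunday; gaps 28, 28, 35, 28, 35 days.
Each is the last Sunday of its month (at least one falls on the 29th or later, ruling out '4th Sunday').
October 2007 ends with Sunday Oct 28 2007.
Last Sunday of November 2007: Nov 25 2007.

Oct 28 2007, Nov 25 2007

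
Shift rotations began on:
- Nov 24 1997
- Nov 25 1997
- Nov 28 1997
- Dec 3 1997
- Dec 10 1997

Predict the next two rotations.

The spacing grows by 2 each time: 1, 3, 5, 7 days.
Next gap: 9 days. Dec 10 1997 + 9 days = Dec 19 1997.
Next gap: 11 days. Dec 19 1997 + 11 days = Dec 30 1997.

Dec 19 1997, Dec 30 1997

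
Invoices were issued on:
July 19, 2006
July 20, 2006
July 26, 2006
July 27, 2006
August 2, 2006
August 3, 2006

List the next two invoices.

Gaps: 1, 6, 1, 6, 1 days — not constant, but cyclic with period 2.
The events fall on every Wednesday and Thursday.
The following Wednesday is August 9, 2006.
Next Thursday: August 10, 2006.

August 9, 2006; August 10, 2006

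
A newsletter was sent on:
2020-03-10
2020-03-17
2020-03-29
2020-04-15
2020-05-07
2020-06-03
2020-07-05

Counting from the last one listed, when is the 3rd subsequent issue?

2020-11-08

Gaps: 7, 12, 17, 22, 27, 32 days — each gap is 5 larger than the previous one.
Next gap: 37 days. 2020-07-05 + 37 days = 2020-08-11.
Next gap: 42 days. 2020-08-11 + 42 days = 2020-09-22.
Next gap: 47 days. 2020-09-22 + 47 days = 2020-11-08.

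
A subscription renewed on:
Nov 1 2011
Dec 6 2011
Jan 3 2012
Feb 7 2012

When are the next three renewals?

Mar 6 2012, Apr 3 2012, May 1 2012

All dates are Tuesdays, 35, 28, 35 days apart.
Specifically, the 1st Tuesday of each month.
1st Tuesday of March 2012: Mar 6 2012.
1st Tuesday of April 2012: Apr 3 2012.
1st Tuesday of May 2012: May 1 2012.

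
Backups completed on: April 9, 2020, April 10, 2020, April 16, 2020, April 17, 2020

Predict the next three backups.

Every event lands on a Thursday or Friday (gaps cycle 1, 6, 1).
So the schedule is: every Thursday and Friday.
The following Thursday is April 23, 2020.
The following Friday is April 24, 2020.
Next Thursday: April 30, 2020.

April 23, 2020; April 24, 2020; April 30, 2020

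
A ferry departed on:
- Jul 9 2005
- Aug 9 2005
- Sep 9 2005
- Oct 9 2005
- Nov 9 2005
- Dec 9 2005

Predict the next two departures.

Each date is the 9th; the gaps (31, 31, 30, 31, 30) track the month lengths.
The rule is the 9th of each month.
January 2006: Jan 9 2006.
Next: February 2006 → Feb 9 2006.

Jan 9 2006, Feb 9 2006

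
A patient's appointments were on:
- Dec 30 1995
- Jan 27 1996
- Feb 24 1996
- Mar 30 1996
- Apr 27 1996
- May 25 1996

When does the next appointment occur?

These are Saturdays with 28, 28, 35, 28, 28-day gaps.
Each is the final Saturday of its month — Dec 30 1995 is past the 28th, so '4th Saturday' doesn't fit.
Last Saturday of June 1996: Jun 29 1996.

Jun 29 1996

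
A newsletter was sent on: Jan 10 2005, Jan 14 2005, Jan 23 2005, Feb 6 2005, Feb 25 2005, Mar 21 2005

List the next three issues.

Apr 19 2005, May 23 2005, Jul 1 2005

The spacing grows by 5 each time: 4, 9, 14, 19, 24 days.
Next gap: 29 days. Mar 21 2005 + 29 days = Apr 19 2005.
Next gap: 34 days. Apr 19 2005 + 34 days = May 23 2005.
Next gap: 39 days. May 23 2005 + 39 days = Jul 1 2005.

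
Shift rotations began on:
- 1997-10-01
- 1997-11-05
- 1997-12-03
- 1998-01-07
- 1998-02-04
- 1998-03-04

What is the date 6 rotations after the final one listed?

1998-09-02

These are Wednesdays at 28- or 35-day spacing (35, 28, 35, 28, 28).
The pattern: 1st Wednesday of the month.
1st Wednesday of April 1998: 1998-04-01.
1st Wednesday of May 1998: 1998-05-06.
June 1998 — 1st Wednesday is 1998-06-03.
1st Wednesday of July 1998: 1998-07-01.
1st Wednesday of August 1998: 1998-08-05.
1st Wednesday of September 1998: 1998-09-02.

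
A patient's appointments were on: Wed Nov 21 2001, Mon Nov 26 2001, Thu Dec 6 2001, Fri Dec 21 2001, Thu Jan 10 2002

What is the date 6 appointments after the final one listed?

Fri Aug 23 2002

Gaps: 5, 10, 15, 20 days — each gap is 5 larger than the previous one.
Next gap: 25 days. Thu Jan 10 2002 + 25 days = Mon Feb 4 2002.
Next gap: 30 days. Mon Feb 4 2002 + 30 days = Wed Mar 6 2002.
Next gap: 35 days. Wed Mar 6 2002 + 35 days = Wed Apr 10 2002.
Next gap: 40 days. Wed Apr 10 2002 + 40 days = Mon May 20 2002.
Next gap: 45 days. Mon May 20 2002 + 45 days = Thu Jul 4 2002.
Next gap: 50 days. Thu Jul 4 2002 + 50 days = Fri Aug 23 2002.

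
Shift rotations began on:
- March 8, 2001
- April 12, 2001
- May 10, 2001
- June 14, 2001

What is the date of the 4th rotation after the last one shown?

October 11, 2001

Gaps: 35, 28, 35 days — a mix of 28 and 35. Every date is a Thursday.
Each is the 2nd Thursday of its month.
July 2001 — 2nd Thursday is July 12, 2001.
2nd Thursday of August 2001: August 9, 2001.
September 2001 — 2nd Thursday is September 13, 2001.
2nd Thursday of October 2001: October 11, 2001.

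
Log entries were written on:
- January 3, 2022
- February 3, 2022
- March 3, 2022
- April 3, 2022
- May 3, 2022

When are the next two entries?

June 3, 2022; July 3, 2022

Gaps: 31, 28, 31, 30 days — not constant. Every event is on the 3rd of the month.
Pattern: the 3rd of each month.
June 2022: June 3, 2022.
Next: July 2022 → July 3, 2022.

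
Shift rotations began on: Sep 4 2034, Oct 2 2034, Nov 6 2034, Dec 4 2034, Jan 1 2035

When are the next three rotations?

Gaps: 28, 35, 28, 28 days — a mix of 28 and 35. Every date is a Monday.
Each is the 1st Monday of its month.
February 2035 — 1st Monday is Feb 5 2035.
March 2035 — 1st Monday is Mar 5 2035.
April 2035 — 1st Monday is Apr 2 2035.

Feb 5 2035, Mar 5 2035, Apr 2 2035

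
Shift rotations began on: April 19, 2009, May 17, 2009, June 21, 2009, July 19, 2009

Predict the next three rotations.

Gaps: 28, 35, 28 days — a mix of 28 and 35. Every date is a Sunday.
Each is the 3rd Sunday of its month.
3rd Sunday of August 2009: August 16, 2009.
September 2009 — 3rd Sunday is September 20, 2009.
October 2009 — 3rd Sunday is October 18, 2009.

August 16, 2009; September 20, 2009; October 18, 2009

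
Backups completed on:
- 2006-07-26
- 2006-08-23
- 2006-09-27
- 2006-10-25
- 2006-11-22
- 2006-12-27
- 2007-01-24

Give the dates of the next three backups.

2007-02-28, 2007-03-28, 2007-04-25

All dates are Wednesdays, 28, 35, 28, 28, 35, 28 days apart.
Specifically, the 4th Wednesday of each month.
February 2007 — 4th Wednesday is 2007-02-28.
4th Wednesday of March 2007: 2007-03-28.
4th Wednesday of April 2007: 2007-04-25.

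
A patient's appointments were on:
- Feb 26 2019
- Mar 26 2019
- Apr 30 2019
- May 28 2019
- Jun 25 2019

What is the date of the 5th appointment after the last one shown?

All Tuesdays; the gaps (28, 35, 28, 28) vary with month length.
This is the last Tuesday of each month.
July 2019 ends with Tuesday Jul 30 2019.
Last Tuesday of August 2019: Aug 27 2019.
Last Tuesday of September 2019: Sep 24 2019.
Last Tuesday of October 2019: Oct 29 2019.
November 2019 ends with Tuesday Nov 26 2019.

Nov 26 2019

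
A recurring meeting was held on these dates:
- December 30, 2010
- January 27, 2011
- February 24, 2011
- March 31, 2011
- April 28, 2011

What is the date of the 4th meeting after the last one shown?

These are Thursdays with 28, 28, 35, 28-day gaps.
Each is the final Thursday of its month — December 30, 2010 is past the 28th, so '4th Thursday' doesn't fit.
May 2011 ends with Thursday May 26, 2011.
Last Thursday of June 2011: June 30, 2011.
July 2011 ends with Thursday July 28, 2011.
August 2011 ends with Thursday August 25, 2011.

August 25, 2011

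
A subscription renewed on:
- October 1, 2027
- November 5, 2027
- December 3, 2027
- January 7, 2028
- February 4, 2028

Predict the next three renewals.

All dates are Fridays, 35, 28, 35, 28 days apart.
Specifically, the 1st Friday of each month.
1st Friday of March 2028: March 3, 2028.
1st Friday of April 2028: April 7, 2028.
1st Friday of May 2028: May 5, 2028.

March 3, 2028; April 7, 2028; May 5, 2028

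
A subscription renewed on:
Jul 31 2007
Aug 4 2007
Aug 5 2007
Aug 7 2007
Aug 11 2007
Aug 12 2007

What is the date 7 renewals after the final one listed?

Aug 28 2007

The gap pattern 4, 1, 2, 4, 1 repeats every 3 events.
These are the Tuesdays, Saturdays and Sundays of each week.
The following Tuesday is Aug 14 2007.
The following Saturday is Aug 18 2007.
Next Sunday: Aug 19 2007.
The following Tuesday is Aug 21 2007.
Next Saturday: Aug 25 2007.
Next Sunday: Aug 26 2007.
Next Tuesday: Aug 28 2007.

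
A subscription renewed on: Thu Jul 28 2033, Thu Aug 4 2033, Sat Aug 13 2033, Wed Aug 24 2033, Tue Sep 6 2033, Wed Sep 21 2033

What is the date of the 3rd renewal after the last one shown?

Thu Nov 17 2033

The spacing grows by 2 each time: 7, 9, 11, 13, 15 days.
Next gap: 17 days. Wed Sep 21 2033 + 17 days = Sat Oct 8 2033.
Next gap: 19 days. Sat Oct 8 2033 + 19 days = Thu Oct 27 2033.
Next gap: 21 days. Thu Oct 27 2033 + 21 days = Thu Nov 17 2033.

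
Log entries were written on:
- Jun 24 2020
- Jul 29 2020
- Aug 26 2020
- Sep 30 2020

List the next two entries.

Every date is a Wednesday; gaps 35, 28, 35 days.
Each is the last Wednesday of its month (at least one falls on the 29th or later, ruling out '4th Wednesday').
October 2020 ends with Wednesday Oct 28 2020.
November 2020 ends with Wednesday Nov 25 2020.

Oct 28 2020, Nov 25 2020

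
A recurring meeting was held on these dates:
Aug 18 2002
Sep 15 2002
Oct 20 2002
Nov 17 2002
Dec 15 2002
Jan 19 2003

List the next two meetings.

Gaps: 28, 35, 28, 28, 35 days — a mix of 28 and 35. Every date is a Sunday.
Each is the 3rd Sunday of its month.
February 2003 — 3rd Sunday is Feb 16 2003.
March 2003 — 3rd Sunday is Mar 16 2003.

Feb 16 2003, Mar 16 2003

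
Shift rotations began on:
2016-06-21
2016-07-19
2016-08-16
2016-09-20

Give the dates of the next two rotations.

Gaps: 28, 28, 35 days — a mix of 28 and 35. Every date is a Tuesday.
Each is the 3rd Tuesday of its month.
October 2016 — 3rd Tuesday is 2016-10-18.
November 2016 — 3rd Tuesday is 2016-11-15.

2016-10-18, 2016-11-15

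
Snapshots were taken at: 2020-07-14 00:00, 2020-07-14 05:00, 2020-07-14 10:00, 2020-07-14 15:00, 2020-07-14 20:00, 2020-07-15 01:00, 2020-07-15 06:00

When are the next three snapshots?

Spacing: 5, 5, 5, 5, 5, 5 h — constant 5 h.
2020-07-15 06:00 + 5 h = 2020-07-15 11:00.
2020-07-15 11:00 + 5 h = 2020-07-15 16:00.
2020-07-15 16:00 + 5 h = 2020-07-15 21:00.

2020-07-15 11:00, 2020-07-15 16:00, 2020-07-15 21:00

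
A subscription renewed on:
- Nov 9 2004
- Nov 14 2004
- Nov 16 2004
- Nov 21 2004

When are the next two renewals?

Nov 23 2004, Nov 28 2004

The gap pattern 5, 2, 5 repeats every 2 events.
These are the Tuesdays and Sundays of each week.
Next Tuesday: Nov 23 2004.
Next Sunday: Nov 28 2004.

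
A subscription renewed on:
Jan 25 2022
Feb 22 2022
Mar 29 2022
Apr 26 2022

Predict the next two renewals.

May 31 2022, Jun 28 2022

All Tuesdays; the gaps (28, 35, 28) vary with month length.
This is the last Tuesday of each month.
Last Tuesday of May 2022: May 31 2022.
June 2022 ends with Tuesday Jun 28 2022.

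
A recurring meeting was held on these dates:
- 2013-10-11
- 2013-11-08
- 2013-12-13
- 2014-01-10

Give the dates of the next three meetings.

2014-02-14, 2014-03-14, 2014-04-11

These are Fridays at 28- or 35-day spacing (28, 35, 28).
The pattern: 2nd Friday of the month.
February 2014 — 2nd Friday is 2014-02-14.
2nd Friday of March 2014: 2014-03-14.
April 2014 — 2nd Friday is 2014-04-11.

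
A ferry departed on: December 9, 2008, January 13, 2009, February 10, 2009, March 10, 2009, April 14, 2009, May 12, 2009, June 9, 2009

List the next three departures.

July 14, 2009; August 11, 2009; September 8, 2009

These are Tuesdays at 28- or 35-day spacing (35, 28, 28, 35, 28, 28).
The pattern: 2nd Tuesday of the month.
July 2009 — 2nd Tuesday is July 14, 2009.
August 2009 — 2nd Tuesday is August 11, 2009.
September 2009 — 2nd Tuesday is September 8, 2009.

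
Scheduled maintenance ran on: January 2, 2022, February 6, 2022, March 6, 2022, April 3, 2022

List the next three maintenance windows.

May 1, 2022; June 5, 2022; July 3, 2022

Gaps: 35, 28, 28 days — a mix of 28 and 35. Every date is a Sunday.
Each is the 1st Sunday of its month.
1st Sunday of May 2022: May 1, 2022.
1st Sunday of June 2022: June 5, 2022.
1st Sunday of July 2022: July 3, 2022.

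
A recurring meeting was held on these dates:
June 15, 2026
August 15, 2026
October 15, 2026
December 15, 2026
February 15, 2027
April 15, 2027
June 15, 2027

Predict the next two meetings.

August 15, 2027; October 15, 2027

Each date is the 15th; the gaps (61, 61, 61, 62, 59, 61) track the month lengths.
The rule is the 15th of every 2 months.
Next: August 2027 → August 15, 2027.
October 2027: October 15, 2027.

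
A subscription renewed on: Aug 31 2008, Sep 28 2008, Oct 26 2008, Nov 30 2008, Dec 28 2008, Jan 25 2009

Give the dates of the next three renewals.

Feb 22 2009, Mar 29 2009, Apr 26 2009

All Sundays; the gaps (28, 28, 35, 28, 28) vary with month length.
This is the last Sunday of each month.
Last Sunday of February 2009: Feb 22 2009.
Last Sunday of March 2009: Mar 29 2009.
April 2009 ends with Sunday Apr 26 2009.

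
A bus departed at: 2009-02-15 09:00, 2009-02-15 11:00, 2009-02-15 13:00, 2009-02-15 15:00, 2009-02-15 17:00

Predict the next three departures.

Spacing: 2, 2, 2, 2 h — constant 2 h.
2009-02-15 17:00 + 2 h = 2009-02-15 19:00.
2009-02-15 19:00 + 2 h = 2009-02-15 21:00.
2009-02-15 21:00 + 2 h = 2009-02-15 23:00.

2009-02-15 19:00, 2009-02-15 21:00, 2009-02-15 23:00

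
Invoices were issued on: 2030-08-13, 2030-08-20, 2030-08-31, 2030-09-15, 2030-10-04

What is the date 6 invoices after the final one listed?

Gaps: 7, 11, 15, 19 days — each gap is 4 larger than the previous one.
Next gap: 23 days. 2030-10-04 + 23 days = 2030-10-27.
Next gap: 27 days. 2030-10-27 + 27 days = 2030-11-23.
Next gap: 31 days. 2030-11-23 + 31 days = 2030-12-24.
Next gap: 35 days. 2030-12-24 + 35 days = 2031-01-28.
Next gap: 39 days. 2031-01-28 + 39 days = 2031-03-08.
Next gap: 43 days. 2031-03-08 + 43 days = 2031-04-20.

2031-04-20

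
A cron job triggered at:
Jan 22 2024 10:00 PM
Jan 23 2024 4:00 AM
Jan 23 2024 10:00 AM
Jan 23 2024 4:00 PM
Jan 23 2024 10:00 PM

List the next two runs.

The interval is a steady 6 hours (6, 6, 6, 6).
Jan 23 2024 10:00 PM + 6 h = Jan 24 2024 4:00 AM.
Jan 24 2024 4:00 AM + 6 h = Jan 24 2024 10:00 AM.

Jan 24 2024 4:00 AM, Jan 24 2024 10:00 AM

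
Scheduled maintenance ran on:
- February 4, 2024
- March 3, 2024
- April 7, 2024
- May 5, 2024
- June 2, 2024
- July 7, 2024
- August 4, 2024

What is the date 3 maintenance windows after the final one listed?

Gaps: 28, 35, 28, 28, 35, 28 days — a mix of 28 and 35. Every date is a Sunday.
Each is the 1st Sunday of its month.
1st Sunday of September 2024: September 1, 2024.
October 2024 — 1st Sunday is October 6, 2024.
1st Sunday of November 2024: November 3, 2024.

November 3, 2024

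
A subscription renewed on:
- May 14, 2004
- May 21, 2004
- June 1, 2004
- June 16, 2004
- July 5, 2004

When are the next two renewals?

July 28, 2004; August 24, 2004

Intervals are 7, 11, 15, 19 days — an arithmetic progression with common difference 4.
Next gap: 23 days. July 5, 2004 + 23 days = July 28, 2004.
Next gap: 27 days. July 28, 2004 + 27 days = August 24, 2004.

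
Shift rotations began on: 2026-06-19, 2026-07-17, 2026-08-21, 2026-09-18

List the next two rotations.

2026-10-16, 2026-11-20

Gaps: 28, 35, 28 days — a mix of 28 and 35. Every date is a Friday.
Each is the 3rd Friday of its month.
3rd Friday of October 2026: 2026-10-16.
3rd Friday of November 2026: 2026-11-20.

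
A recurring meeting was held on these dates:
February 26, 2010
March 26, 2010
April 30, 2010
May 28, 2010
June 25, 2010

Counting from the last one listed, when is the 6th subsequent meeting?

All Fridays; the gaps (28, 35, 28, 28) vary with month length.
This is the last Friday of each month.
Last Friday of July 2010: July 30, 2010.
Last Friday of August 2010: August 27, 2010.
September 2010 ends with Friday September 24, 2010.
Last Friday of October 2010: October 29, 2010.
November 2010 ends with Friday November 26, 2010.
December 2010 ends with Friday December 31, 2010.

December 31, 2010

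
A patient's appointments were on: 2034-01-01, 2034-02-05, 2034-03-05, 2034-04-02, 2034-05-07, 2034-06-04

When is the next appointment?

These are Sundays at 28- or 35-day spacing (35, 28, 28, 35, 28).
The pattern: 1st Sunday of the month.
1st Sunday of July 2034: 2034-07-02.

2034-07-02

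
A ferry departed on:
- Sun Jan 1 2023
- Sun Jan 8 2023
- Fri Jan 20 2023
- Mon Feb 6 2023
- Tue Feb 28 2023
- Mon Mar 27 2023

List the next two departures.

Gaps: 7, 12, 17, 22, 27 days — each gap is 5 larger than the previous one.
Next gap: 32 days. Mon Mar 27 2023 + 32 days = Fri Apr 28 2023.
Next gap: 37 days. Fri Apr 28 2023 + 37 days = Sun Jun 4 2023.

Fri Apr 28 2023, Sun Jun 4 2023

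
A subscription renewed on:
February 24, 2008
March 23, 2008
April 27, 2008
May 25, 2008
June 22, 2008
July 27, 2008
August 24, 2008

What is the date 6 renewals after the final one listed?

February 22, 2009

Gaps: 28, 35, 28, 28, 35, 28 days — a mix of 28 and 35. Every date is a Sunday.
Each is the 4th Sunday of its month.
4th Sunday of September 2008: September 28, 2008.
4th Sunday of October 2008: October 26, 2008.
November 2008 — 4th Sunday is November 23, 2008.
4th Sunday of December 2008: December 28, 2008.
4th Sunday of January 2009: January 25, 2009.
4th Sunday of February 2009: February 22, 2009.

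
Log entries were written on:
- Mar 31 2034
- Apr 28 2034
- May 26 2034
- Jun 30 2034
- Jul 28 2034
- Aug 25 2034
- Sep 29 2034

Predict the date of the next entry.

Oct 27 2034

Every date is a Friday; gaps 28, 28, 35, 28, 28, 35 days.
Each is the last Friday of its month (at least one falls on the 29th or later, ruling out '4th Friday').
Last Friday of October 2034: Oct 27 2034.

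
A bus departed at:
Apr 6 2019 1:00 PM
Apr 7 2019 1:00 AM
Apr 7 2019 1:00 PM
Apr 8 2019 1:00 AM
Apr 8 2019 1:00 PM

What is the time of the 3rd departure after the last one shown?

Spacing: 12, 12, 12, 12 h — constant 12 h.
Apr 8 2019 1:00 PM + 12 h = Apr 9 2019 1:00 AM.
Apr 9 2019 1:00 AM + 12 h = Apr 9 2019 1:00 PM.
Apr 9 2019 1:00 PM + 12 h = Apr 10 2019 1:00 AM.

Apr 10 2019 1:00 AM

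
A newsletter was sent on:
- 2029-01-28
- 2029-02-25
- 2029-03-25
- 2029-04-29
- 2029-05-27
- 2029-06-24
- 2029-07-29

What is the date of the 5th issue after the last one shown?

2029-12-30

These are Sundays with 28, 28, 35, 28, 28, 35-day gaps.
Each is the final Sunday of its month — 2029-04-29 is past the 28th, so '4th Sunday' doesn't fit.
Last Sunday of August 2029: 2029-08-26.
September 2029 ends with Sunday 2029-09-30.
Last Sunday of October 2029: 2029-10-28.
Last Sunday of November 2029: 2029-11-25.
December 2029 ends with Sunday 2029-12-30.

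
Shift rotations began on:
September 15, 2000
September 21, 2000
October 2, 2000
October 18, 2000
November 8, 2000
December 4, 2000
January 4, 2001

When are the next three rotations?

Intervals are 6, 11, 16, 21, 26, 31 days — an arithmetic progression with common difference 5.
Next gap: 36 days. January 4, 2001 + 36 days = February 9, 2001.
Next gap: 41 days. February 9, 2001 + 41 days = March 22, 2001.
Next gap: 46 days. March 22, 2001 + 46 days = May 7, 2001.

February 9, 2001; March 22, 2001; May 7, 2001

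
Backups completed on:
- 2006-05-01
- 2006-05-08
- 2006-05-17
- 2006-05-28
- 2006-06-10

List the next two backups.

The spacing grows by 2 each time: 7, 9, 11, 13 days.
Next gap: 15 days. 2006-06-10 + 15 days = 2006-06-25.
Next gap: 17 days. 2006-06-25 + 17 days = 2006-07-12.

2006-06-25, 2006-07-12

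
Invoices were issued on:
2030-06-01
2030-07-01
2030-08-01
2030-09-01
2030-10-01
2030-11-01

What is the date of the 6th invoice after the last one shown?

The day-of-month is always 1 (30, 31, 31, 30, 31 days between events).
So this recurs on the 1st of each month.
Next: December 2030 → 2030-12-01.
January 2031: 2031-01-01.
February 2031: 2031-02-01.
Next: March 2031 → 2031-03-01.
April 2031: 2031-04-01.
May 2031: 2031-05-01.

2031-05-01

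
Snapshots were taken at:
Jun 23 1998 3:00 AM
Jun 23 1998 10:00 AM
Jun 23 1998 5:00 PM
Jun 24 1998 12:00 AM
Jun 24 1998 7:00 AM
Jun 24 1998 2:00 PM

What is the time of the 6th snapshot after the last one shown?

Jun 26 1998 8:00 AM

Gaps: 7, 7, 7, 7, 7 hours — each event is 7 hours after the previous one.
Jun 24 1998 2:00 PM + 7 h = Jun 24 1998 9:00 PM.
Jun 24 1998 9:00 PM + 7 h = Jun 25 1998 4:00 AM.
Jun 25 1998 4:00 AM + 7 h = Jun 25 1998 11:00 AM.
Jun 25 1998 11:00 AM + 7 h = Jun 25 1998 6:00 PM.
Jun 25 1998 6:00 PM + 7 h = Jun 26 1998 1:00 AM.
Jun 26 1998 1:00 AM + 7 h = Jun 26 1998 8:00 AM.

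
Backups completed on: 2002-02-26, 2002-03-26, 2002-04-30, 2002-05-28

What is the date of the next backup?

Every date is a Tuesday; gaps 28, 35, 28 days.
Each is the last Tuesday of its month (at least one falls on the 29th or later, ruling out '4th Tuesday').
June 2002 ends with Tuesday 2002-06-25.

2002-06-25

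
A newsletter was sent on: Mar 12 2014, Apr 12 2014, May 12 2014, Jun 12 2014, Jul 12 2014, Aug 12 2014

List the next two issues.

Sep 12 2014, Oct 12 2014

Each date is the 12th; the gaps (31, 30, 31, 30, 31) track the month lengths.
The rule is the 12th of each month.
Next: September 2014 → Sep 12 2014.
Next: October 2014 → Oct 12 2014.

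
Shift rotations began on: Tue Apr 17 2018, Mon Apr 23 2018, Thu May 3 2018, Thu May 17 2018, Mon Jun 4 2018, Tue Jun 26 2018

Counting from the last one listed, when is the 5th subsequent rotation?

Gaps: 6, 10, 14, 18, 22 days — each gap is 4 larger than the previous one.
Next gap: 26 days. Tue Jun 26 2018 + 26 days = Sun Jul 22 2018.
Next gap: 30 days. Sun Jul 22 2018 + 30 days = Tue Aug 21 2018.
Next gap: 34 days. Tue Aug 21 2018 + 34 days = Mon Sep 24 2018.
Next gap: 38 days. Mon Sep 24 2018 + 38 days = Thu Nov 1 2018.
Next gap: 42 days. Thu Nov 1 2018 + 42 days = Thu Dec 13 2018.

Thu Dec 13 2018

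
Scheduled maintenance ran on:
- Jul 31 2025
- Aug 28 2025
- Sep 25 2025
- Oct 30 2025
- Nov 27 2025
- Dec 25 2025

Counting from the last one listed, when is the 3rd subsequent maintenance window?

All Thursdays; the gaps (28, 28, 35, 28, 28) vary with month length.
This is the last Thursday of each month.
January 2026 ends with Thursday Jan 29 2026.
February 2026 ends with Thursday Feb 26 2026.
Last Thursday of March 2026: Mar 26 2026.

Mar 26 2026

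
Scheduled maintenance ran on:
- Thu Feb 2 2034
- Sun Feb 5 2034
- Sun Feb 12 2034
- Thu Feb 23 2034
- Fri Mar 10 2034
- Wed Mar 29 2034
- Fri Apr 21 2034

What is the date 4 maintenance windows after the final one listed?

Thu Aug 31 2034

Gaps: 3, 7, 11, 15, 19, 23 days — each gap is 4 larger than the previous one.
Next gap: 27 days. Fri Apr 21 2034 + 27 days = Thu May 18 2034.
Next gap: 31 days. Thu May 18 2034 + 31 days = Sun Jun 18 2034.
Next gap: 35 days. Sun Jun 18 2034 + 35 days = Sun Jul 23 2034.
Next gap: 39 days. Sun Jul 23 2034 + 39 days = Thu Aug 31 2034.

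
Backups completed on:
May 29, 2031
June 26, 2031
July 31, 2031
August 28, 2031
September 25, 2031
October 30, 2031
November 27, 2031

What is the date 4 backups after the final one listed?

March 25, 2032

Every date is a Thursday; gaps 28, 35, 28, 28, 35, 28 days.
Each is the last Thursday of its month (at least one falls on the 29th or later, ruling out '4th Thursday').
December 2031 ends with Thursday December 25, 2031.
January 2032 ends with Thursday January 29, 2032.
February 2032 ends with Thursday February 26, 2032.
March 2032 ends with Thursday March 25, 2032.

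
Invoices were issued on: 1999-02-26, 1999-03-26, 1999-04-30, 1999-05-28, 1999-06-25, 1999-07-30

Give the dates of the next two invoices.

1999-08-27, 1999-09-24

Every date is a Friday; gaps 28, 35, 28, 28, 35 days.
Each is the last Friday of its month (at least one falls on the 29th or later, ruling out '4th Friday').
Last Friday of August 1999: 1999-08-27.
September 1999 ends with Friday 1999-09-24.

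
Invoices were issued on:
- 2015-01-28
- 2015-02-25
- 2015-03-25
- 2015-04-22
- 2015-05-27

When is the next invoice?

Gaps: 28, 28, 28, 35 days — a mix of 28 and 35. Every date is a Wednesday.
Each is the 4th Wednesday of its month.
June 2015 — 4th Wednesday is 2015-06-24.

2015-06-24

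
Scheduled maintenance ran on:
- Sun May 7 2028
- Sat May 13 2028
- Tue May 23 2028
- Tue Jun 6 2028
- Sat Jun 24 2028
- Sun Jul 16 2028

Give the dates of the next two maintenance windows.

Fri Aug 11 2028, Sun Sep 10 2028

The spacing grows by 4 each time: 6, 10, 14, 18, 22 days.
Next gap: 26 days. Sun Jul 16 2028 + 26 days = Fri Aug 11 2028.
Next gap: 30 days. Fri Aug 11 2028 + 30 days = Sun Sep 10 2028.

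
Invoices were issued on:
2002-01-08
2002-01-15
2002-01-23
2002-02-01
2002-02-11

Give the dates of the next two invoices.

Gaps: 7, 8, 9, 10 days — each gap is 1 larger than the previous one.
Next gap: 11 days. 2002-02-11 + 11 days = 2002-02-22.
Next gap: 12 days. 2002-02-22 + 12 days = 2002-03-06.

2002-02-22, 2002-03-06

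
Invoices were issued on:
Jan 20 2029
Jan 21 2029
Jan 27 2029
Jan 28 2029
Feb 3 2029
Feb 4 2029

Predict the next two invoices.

The gap pattern 1, 6, 1, 6, 1 repeats every 2 events.
These are the Saturdays and Sundays of each week.
Next Saturday: Feb 10 2029.
The following Sunday is Feb 11 2029.

Feb 10 2029, Feb 11 2029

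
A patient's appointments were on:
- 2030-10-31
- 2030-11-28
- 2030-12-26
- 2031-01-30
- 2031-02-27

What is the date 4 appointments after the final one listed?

2031-06-26

These are Thursdays with 28, 28, 35, 28-day gaps.
Each is the final Thursday of its month — 2030-10-31 is past the 28th, so '4th Thursday' doesn't fit.
Last Thursday of March 2031: 2031-03-27.
April 2031 ends with Thursday 2031-04-24.
May 2031 ends with Thursday 2031-05-29.
Last Thursday of June 2031: 2031-06-26.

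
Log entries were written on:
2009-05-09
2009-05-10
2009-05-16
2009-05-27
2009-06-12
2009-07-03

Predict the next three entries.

Intervals are 1, 6, 11, 16, 21 days — an arithmetic progression with common difference 5.
Next gap: 26 days. 2009-07-03 + 26 days = 2009-07-29.
Next gap: 31 days. 2009-07-29 + 31 days = 2009-08-29.
Next gap: 36 days. 2009-08-29 + 36 days = 2009-10-04.

2009-07-29, 2009-08-29, 2009-10-04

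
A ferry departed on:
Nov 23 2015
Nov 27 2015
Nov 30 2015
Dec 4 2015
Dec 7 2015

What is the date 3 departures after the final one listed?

The gap pattern 4, 3, 4, 3 repeats every 2 events.
These are the Mondays and Fridays of each week.
The following Friday is Dec 11 2015.
Next Monday: Dec 14 2015.
Next Friday: Dec 18 2015.

Dec 18 2015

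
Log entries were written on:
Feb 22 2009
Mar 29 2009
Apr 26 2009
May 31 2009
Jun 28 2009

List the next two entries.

All Sundays; the gaps (35, 28, 35, 28) vary with month length.
This is the last Sunday of each month.
July 2009 ends with Sunday Jul 26 2009.
August 2009 ends with Sunday Aug 30 2009.

Jul 26 2009, Aug 30 2009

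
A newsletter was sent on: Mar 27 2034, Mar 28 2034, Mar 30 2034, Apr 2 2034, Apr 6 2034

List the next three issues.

Apr 11 2034, Apr 17 2034, Apr 24 2034

The spacing grows by 1 each time: 1, 2, 3, 4 days.
Next gap: 5 days. Apr 6 2034 + 5 days = Apr 11 2034.
Next gap: 6 days. Apr 11 2034 + 6 days = Apr 17 2034.
Next gap: 7 days. Apr 17 2034 + 7 days = Apr 24 2034.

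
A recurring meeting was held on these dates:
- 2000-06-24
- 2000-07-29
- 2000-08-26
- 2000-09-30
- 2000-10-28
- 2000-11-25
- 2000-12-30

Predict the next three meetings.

2001-01-27, 2001-02-24, 2001-03-31

These are Saturdays with 35, 28, 35, 28, 28, 35-day gaps.
Each is the final Saturday of its month — 2000-07-29 is past the 28th, so '4th Saturday' doesn't fit.
Last Saturday of January 2001: 2001-01-27.
Last Saturday of February 2001: 2001-02-24.
Last Saturday of March 2001: 2001-03-31.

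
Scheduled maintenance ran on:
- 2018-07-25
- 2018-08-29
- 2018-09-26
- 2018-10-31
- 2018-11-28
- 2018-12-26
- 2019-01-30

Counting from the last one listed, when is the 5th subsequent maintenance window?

2019-06-26

All Wednesdays; the gaps (35, 28, 35, 28, 28, 35) vary with month length.
This is the last Wednesday of each month.
Last Wednesday of February 2019: 2019-02-27.
March 2019 ends with Wednesday 2019-03-27.
April 2019 ends with Wednesday 2019-04-24.
Last Wednesday of May 2019: 2019-05-29.
June 2019 ends with Wednesday 2019-06-26.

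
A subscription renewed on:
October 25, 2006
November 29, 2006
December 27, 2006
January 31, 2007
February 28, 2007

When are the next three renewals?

These are Wednesdays with 35, 28, 35, 28-day gaps.
Each is the final Wednesday of its month — November 29, 2006 is past the 28th, so '4th Wednesday' doesn't fit.
March 2007 ends with Wednesday March 28, 2007.
April 2007 ends with Wednesday April 25, 2007.
May 2007 ends with Wednesday May 30, 2007.

March 28, 2007; April 25, 2007; May 30, 2007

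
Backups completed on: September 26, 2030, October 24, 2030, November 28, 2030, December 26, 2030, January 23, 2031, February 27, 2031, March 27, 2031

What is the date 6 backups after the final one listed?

September 25, 2031

All dates are Thursdays, 28, 35, 28, 28, 35, 28 days apart.
Specifically, the 4th Thursday of each month.
April 2031 — 4th Thursday is April 24, 2031.
May 2031 — 4th Thursday is May 22, 2031.
4th Thursday of June 2031: June 26, 2031.
4th Thursday of July 2031: July 24, 2031.
4th Thursday of August 2031: August 28, 2031.
September 2031 — 4th Thursday is September 25, 2031.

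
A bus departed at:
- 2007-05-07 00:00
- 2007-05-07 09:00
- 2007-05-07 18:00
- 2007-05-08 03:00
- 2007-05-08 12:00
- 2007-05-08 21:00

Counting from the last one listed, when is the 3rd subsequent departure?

2007-05-10 00:00

Spacing: 9, 9, 9, 9, 9 h — constant 9 h.
2007-05-08 21:00 + 9 h = 2007-05-09 06:00.
2007-05-09 06:00 + 9 h = 2007-05-09 15:00.
2007-05-09 15:00 + 9 h = 2007-05-10 00:00.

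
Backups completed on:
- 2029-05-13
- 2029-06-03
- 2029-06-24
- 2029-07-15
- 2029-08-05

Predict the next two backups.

Every event comes 21 days after the last (21, 21, 21, 21).
2029-08-05 + 21 days = 2029-08-26.
2029-08-26 + 21 days = 2029-09-16.

2029-08-26, 2029-09-16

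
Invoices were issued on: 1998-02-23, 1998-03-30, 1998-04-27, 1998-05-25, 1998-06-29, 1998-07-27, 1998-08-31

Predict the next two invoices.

These are Mondays with 35, 28, 28, 35, 28, 35-day gaps.
Each is the final Monday of its month — 1998-03-30 is past the 28th, so '4th Monday' doesn't fit.
Last Monday of September 1998: 1998-09-28.
October 1998 ends with Monday 1998-10-26.

1998-09-28, 1998-10-26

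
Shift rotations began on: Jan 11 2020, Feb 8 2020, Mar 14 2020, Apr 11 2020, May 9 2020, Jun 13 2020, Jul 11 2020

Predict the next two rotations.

All dates are Saturdays, 28, 35, 28, 28, 35, 28 days apart.
Specifically, the 2nd Saturday of each month.
August 2020 — 2nd Saturday is Aug 8 2020.
September 2020 — 2nd Saturday is Sep 12 2020.

Aug 8 2020, Sep 12 2020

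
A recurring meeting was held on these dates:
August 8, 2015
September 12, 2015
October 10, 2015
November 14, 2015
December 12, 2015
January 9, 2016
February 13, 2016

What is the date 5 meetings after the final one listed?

These are Saturdays at 28- or 35-day spacing (35, 28, 35, 28, 28, 35).
The pattern: 2nd Saturday of the month.
March 2016 — 2nd Saturday is March 12, 2016.
April 2016 — 2nd Saturday is April 9, 2016.
May 2016 — 2nd Saturday is May 14, 2016.
June 2016 — 2nd Saturday is June 11, 2016.
July 2016 — 2nd Saturday is July 9, 2016.

July 9, 2016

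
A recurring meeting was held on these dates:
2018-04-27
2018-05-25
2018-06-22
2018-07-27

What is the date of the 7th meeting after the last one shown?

2019-02-22

Gaps: 28, 28, 35 days — a mix of 28 and 35. Every date is a Friday.
Each is the 4th Friday of its month.
August 2018 — 4th Friday is 2018-08-24.
4th Friday of September 2018: 2018-09-28.
4th Friday of October 2018: 2018-10-26.
4th Friday of November 2018: 2018-11-23.
4th Friday of December 2018: 2018-12-28.
January 2019 — 4th Friday is 2019-01-25.
4th Friday of February 2019: 2019-02-22.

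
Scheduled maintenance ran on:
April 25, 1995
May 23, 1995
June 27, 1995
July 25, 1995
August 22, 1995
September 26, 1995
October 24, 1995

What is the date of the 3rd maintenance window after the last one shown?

January 23, 1996

These are Tuesdays at 28- or 35-day spacing (28, 35, 28, 28, 35, 28).
The pattern: 4th Tuesday of the month.
November 1995 — 4th Tuesday is November 28, 1995.
4th Tuesday of December 1995: December 26, 1995.
January 1996 — 4th Tuesday is January 23, 1996.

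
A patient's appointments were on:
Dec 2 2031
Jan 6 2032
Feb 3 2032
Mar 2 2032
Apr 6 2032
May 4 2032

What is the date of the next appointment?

Jun 1 2032

These are Tuesdays at 28- or 35-day spacing (35, 28, 28, 35, 28).
The pattern: 1st Tuesday of the month.
June 2032 — 1st Tuesday is Jun 1 2032.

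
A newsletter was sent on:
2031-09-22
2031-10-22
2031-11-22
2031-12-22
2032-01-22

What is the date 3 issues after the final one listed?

2032-04-22

The day-of-month is always 22 (30, 31, 30, 31 days between events).
So this recurs on the 22nd of each month.
February 2032: 2032-02-22.
March 2032: 2032-03-22.
Next: April 2032 → 2032-04-22.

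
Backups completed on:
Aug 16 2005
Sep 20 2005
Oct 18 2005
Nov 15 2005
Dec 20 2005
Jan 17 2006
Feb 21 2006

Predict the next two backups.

All dates are Tuesdays, 35, 28, 28, 35, 28, 35 days apart.
Specifically, the 3rd Tuesday of each month.
March 2006 — 3rd Tuesday is Mar 21 2006.
3rd Tuesday of April 2006: Apr 18 2006.

Mar 21 2006, Apr 18 2006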